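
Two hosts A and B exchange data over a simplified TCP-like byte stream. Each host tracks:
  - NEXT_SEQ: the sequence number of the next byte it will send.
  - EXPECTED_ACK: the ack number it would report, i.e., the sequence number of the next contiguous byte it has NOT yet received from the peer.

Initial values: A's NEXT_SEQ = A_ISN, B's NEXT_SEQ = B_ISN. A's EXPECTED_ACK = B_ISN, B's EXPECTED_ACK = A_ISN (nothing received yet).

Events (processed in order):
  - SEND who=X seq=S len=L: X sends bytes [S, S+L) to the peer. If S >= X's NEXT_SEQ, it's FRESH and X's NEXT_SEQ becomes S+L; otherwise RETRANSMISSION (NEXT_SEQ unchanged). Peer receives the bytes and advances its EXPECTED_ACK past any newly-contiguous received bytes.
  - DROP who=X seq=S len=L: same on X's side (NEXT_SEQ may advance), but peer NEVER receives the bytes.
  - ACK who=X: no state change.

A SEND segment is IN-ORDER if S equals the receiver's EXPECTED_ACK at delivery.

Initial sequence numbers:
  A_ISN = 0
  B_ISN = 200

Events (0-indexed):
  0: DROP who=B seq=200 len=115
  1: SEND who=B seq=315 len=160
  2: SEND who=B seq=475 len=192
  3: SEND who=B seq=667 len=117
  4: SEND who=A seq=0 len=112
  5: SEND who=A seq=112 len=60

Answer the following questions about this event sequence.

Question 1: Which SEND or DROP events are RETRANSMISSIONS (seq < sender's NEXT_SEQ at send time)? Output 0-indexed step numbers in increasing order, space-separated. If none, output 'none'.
Step 0: DROP seq=200 -> fresh
Step 1: SEND seq=315 -> fresh
Step 2: SEND seq=475 -> fresh
Step 3: SEND seq=667 -> fresh
Step 4: SEND seq=0 -> fresh
Step 5: SEND seq=112 -> fresh

Answer: none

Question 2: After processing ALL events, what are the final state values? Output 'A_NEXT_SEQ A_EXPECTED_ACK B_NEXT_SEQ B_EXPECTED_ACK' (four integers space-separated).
After event 0: A_seq=0 A_ack=200 B_seq=315 B_ack=0
After event 1: A_seq=0 A_ack=200 B_seq=475 B_ack=0
After event 2: A_seq=0 A_ack=200 B_seq=667 B_ack=0
After event 3: A_seq=0 A_ack=200 B_seq=784 B_ack=0
After event 4: A_seq=112 A_ack=200 B_seq=784 B_ack=112
After event 5: A_seq=172 A_ack=200 B_seq=784 B_ack=172

Answer: 172 200 784 172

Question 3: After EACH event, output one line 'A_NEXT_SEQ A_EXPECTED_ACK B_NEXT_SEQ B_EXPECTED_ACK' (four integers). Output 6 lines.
0 200 315 0
0 200 475 0
0 200 667 0
0 200 784 0
112 200 784 112
172 200 784 172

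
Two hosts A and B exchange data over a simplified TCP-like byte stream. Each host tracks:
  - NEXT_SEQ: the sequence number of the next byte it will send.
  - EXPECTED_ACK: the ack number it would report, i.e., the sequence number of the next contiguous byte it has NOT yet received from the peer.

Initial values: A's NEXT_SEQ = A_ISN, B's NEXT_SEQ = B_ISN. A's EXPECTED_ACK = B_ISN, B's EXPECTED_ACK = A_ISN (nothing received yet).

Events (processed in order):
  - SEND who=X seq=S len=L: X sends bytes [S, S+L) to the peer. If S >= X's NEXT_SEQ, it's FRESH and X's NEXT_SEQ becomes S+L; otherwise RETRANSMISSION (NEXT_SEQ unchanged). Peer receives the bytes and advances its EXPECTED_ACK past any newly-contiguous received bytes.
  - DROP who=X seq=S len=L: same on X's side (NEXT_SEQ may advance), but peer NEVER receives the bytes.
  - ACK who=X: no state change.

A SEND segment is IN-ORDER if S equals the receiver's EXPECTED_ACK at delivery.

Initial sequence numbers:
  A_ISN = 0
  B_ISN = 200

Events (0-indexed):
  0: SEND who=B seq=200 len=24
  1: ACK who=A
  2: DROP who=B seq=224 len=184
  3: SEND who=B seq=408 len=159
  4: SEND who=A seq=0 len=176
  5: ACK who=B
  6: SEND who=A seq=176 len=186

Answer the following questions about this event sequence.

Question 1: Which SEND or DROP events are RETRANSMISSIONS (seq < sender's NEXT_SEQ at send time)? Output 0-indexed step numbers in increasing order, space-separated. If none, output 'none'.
Answer: none

Derivation:
Step 0: SEND seq=200 -> fresh
Step 2: DROP seq=224 -> fresh
Step 3: SEND seq=408 -> fresh
Step 4: SEND seq=0 -> fresh
Step 6: SEND seq=176 -> fresh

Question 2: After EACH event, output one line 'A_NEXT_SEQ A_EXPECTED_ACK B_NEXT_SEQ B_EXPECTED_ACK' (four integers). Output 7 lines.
0 224 224 0
0 224 224 0
0 224 408 0
0 224 567 0
176 224 567 176
176 224 567 176
362 224 567 362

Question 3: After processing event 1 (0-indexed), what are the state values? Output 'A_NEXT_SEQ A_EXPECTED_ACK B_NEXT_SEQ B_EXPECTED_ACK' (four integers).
After event 0: A_seq=0 A_ack=224 B_seq=224 B_ack=0
After event 1: A_seq=0 A_ack=224 B_seq=224 B_ack=0

0 224 224 0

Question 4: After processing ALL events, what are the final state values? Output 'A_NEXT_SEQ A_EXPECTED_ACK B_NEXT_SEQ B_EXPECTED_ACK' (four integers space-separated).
After event 0: A_seq=0 A_ack=224 B_seq=224 B_ack=0
After event 1: A_seq=0 A_ack=224 B_seq=224 B_ack=0
After event 2: A_seq=0 A_ack=224 B_seq=408 B_ack=0
After event 3: A_seq=0 A_ack=224 B_seq=567 B_ack=0
After event 4: A_seq=176 A_ack=224 B_seq=567 B_ack=176
After event 5: A_seq=176 A_ack=224 B_seq=567 B_ack=176
After event 6: A_seq=362 A_ack=224 B_seq=567 B_ack=362

Answer: 362 224 567 362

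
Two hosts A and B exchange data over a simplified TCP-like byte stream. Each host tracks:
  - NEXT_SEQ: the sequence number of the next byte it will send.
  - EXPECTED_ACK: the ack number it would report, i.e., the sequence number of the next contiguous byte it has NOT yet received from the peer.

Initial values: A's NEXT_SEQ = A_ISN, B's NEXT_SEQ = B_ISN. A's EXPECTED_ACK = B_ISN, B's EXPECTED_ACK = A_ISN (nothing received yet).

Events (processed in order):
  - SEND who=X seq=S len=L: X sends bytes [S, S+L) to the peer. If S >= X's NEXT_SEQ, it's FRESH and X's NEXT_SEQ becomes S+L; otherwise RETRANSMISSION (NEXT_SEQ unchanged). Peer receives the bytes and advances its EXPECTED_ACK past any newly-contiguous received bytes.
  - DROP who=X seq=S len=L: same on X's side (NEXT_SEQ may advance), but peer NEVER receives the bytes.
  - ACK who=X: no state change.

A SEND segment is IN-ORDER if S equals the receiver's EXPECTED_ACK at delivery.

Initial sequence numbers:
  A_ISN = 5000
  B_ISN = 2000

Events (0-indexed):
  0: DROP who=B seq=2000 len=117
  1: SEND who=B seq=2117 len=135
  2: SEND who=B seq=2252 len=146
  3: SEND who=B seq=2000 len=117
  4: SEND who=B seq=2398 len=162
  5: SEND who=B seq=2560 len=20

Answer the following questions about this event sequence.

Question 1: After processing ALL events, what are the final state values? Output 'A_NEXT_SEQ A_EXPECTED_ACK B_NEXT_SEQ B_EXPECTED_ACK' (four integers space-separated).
After event 0: A_seq=5000 A_ack=2000 B_seq=2117 B_ack=5000
After event 1: A_seq=5000 A_ack=2000 B_seq=2252 B_ack=5000
After event 2: A_seq=5000 A_ack=2000 B_seq=2398 B_ack=5000
After event 3: A_seq=5000 A_ack=2398 B_seq=2398 B_ack=5000
After event 4: A_seq=5000 A_ack=2560 B_seq=2560 B_ack=5000
After event 5: A_seq=5000 A_ack=2580 B_seq=2580 B_ack=5000

Answer: 5000 2580 2580 5000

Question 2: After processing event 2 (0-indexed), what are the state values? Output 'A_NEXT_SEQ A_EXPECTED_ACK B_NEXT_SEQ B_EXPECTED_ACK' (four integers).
After event 0: A_seq=5000 A_ack=2000 B_seq=2117 B_ack=5000
After event 1: A_seq=5000 A_ack=2000 B_seq=2252 B_ack=5000
After event 2: A_seq=5000 A_ack=2000 B_seq=2398 B_ack=5000

5000 2000 2398 5000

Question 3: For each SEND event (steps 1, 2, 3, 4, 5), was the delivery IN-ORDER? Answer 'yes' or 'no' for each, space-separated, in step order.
Answer: no no yes yes yes

Derivation:
Step 1: SEND seq=2117 -> out-of-order
Step 2: SEND seq=2252 -> out-of-order
Step 3: SEND seq=2000 -> in-order
Step 4: SEND seq=2398 -> in-order
Step 5: SEND seq=2560 -> in-order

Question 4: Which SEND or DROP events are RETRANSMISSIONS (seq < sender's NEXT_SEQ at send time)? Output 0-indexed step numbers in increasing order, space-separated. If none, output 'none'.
Step 0: DROP seq=2000 -> fresh
Step 1: SEND seq=2117 -> fresh
Step 2: SEND seq=2252 -> fresh
Step 3: SEND seq=2000 -> retransmit
Step 4: SEND seq=2398 -> fresh
Step 5: SEND seq=2560 -> fresh

Answer: 3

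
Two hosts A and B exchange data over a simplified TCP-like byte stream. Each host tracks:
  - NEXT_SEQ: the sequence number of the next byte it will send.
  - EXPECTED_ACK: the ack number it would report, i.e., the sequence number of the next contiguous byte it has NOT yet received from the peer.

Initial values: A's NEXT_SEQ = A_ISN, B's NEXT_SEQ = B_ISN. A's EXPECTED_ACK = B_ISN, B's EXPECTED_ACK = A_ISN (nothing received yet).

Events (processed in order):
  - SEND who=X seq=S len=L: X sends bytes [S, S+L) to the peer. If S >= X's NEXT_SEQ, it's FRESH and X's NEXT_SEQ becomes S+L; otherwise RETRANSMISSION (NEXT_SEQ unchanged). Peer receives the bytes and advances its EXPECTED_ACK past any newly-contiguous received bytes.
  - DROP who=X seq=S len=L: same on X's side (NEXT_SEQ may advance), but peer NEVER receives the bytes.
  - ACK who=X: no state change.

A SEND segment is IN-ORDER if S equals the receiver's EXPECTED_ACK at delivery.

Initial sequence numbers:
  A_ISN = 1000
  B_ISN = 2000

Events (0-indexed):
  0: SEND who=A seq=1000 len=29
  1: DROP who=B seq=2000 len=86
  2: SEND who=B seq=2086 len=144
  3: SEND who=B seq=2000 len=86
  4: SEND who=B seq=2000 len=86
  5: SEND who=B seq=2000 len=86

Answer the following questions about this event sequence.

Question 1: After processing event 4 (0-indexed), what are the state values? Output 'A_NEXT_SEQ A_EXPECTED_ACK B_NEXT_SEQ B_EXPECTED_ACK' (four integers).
After event 0: A_seq=1029 A_ack=2000 B_seq=2000 B_ack=1029
After event 1: A_seq=1029 A_ack=2000 B_seq=2086 B_ack=1029
After event 2: A_seq=1029 A_ack=2000 B_seq=2230 B_ack=1029
After event 3: A_seq=1029 A_ack=2230 B_seq=2230 B_ack=1029
After event 4: A_seq=1029 A_ack=2230 B_seq=2230 B_ack=1029

1029 2230 2230 1029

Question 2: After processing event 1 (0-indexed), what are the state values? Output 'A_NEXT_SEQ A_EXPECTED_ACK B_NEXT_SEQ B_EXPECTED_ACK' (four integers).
After event 0: A_seq=1029 A_ack=2000 B_seq=2000 B_ack=1029
After event 1: A_seq=1029 A_ack=2000 B_seq=2086 B_ack=1029

1029 2000 2086 1029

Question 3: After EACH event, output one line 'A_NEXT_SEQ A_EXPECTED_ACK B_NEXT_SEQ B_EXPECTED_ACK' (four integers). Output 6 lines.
1029 2000 2000 1029
1029 2000 2086 1029
1029 2000 2230 1029
1029 2230 2230 1029
1029 2230 2230 1029
1029 2230 2230 1029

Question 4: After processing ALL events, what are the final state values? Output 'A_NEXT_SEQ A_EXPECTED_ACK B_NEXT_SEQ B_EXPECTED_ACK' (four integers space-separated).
Answer: 1029 2230 2230 1029

Derivation:
After event 0: A_seq=1029 A_ack=2000 B_seq=2000 B_ack=1029
After event 1: A_seq=1029 A_ack=2000 B_seq=2086 B_ack=1029
After event 2: A_seq=1029 A_ack=2000 B_seq=2230 B_ack=1029
After event 3: A_seq=1029 A_ack=2230 B_seq=2230 B_ack=1029
After event 4: A_seq=1029 A_ack=2230 B_seq=2230 B_ack=1029
After event 5: A_seq=1029 A_ack=2230 B_seq=2230 B_ack=1029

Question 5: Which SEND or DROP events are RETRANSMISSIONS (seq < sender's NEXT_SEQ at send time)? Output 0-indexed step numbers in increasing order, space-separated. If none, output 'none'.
Answer: 3 4 5

Derivation:
Step 0: SEND seq=1000 -> fresh
Step 1: DROP seq=2000 -> fresh
Step 2: SEND seq=2086 -> fresh
Step 3: SEND seq=2000 -> retransmit
Step 4: SEND seq=2000 -> retransmit
Step 5: SEND seq=2000 -> retransmit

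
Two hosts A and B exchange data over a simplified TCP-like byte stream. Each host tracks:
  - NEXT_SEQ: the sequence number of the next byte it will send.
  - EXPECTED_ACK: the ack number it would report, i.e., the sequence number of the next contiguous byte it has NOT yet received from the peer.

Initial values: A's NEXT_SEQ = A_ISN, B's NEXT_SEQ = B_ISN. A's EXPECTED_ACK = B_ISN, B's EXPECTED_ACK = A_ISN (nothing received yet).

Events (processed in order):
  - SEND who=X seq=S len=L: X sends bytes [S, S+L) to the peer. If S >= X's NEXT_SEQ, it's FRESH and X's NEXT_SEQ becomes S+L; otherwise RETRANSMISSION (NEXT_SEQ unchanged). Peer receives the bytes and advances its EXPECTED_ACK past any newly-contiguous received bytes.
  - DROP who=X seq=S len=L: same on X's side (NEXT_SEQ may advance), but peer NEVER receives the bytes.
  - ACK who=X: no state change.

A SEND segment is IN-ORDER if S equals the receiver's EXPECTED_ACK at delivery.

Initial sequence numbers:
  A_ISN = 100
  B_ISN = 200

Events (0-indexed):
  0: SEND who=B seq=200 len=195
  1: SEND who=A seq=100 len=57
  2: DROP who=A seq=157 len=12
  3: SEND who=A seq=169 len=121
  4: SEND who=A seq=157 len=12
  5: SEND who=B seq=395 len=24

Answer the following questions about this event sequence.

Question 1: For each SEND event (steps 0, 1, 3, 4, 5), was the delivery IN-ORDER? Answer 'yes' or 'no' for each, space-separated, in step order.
Answer: yes yes no yes yes

Derivation:
Step 0: SEND seq=200 -> in-order
Step 1: SEND seq=100 -> in-order
Step 3: SEND seq=169 -> out-of-order
Step 4: SEND seq=157 -> in-order
Step 5: SEND seq=395 -> in-order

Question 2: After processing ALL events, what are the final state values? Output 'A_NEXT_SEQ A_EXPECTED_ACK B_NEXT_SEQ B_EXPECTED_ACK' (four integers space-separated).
After event 0: A_seq=100 A_ack=395 B_seq=395 B_ack=100
After event 1: A_seq=157 A_ack=395 B_seq=395 B_ack=157
After event 2: A_seq=169 A_ack=395 B_seq=395 B_ack=157
After event 3: A_seq=290 A_ack=395 B_seq=395 B_ack=157
After event 4: A_seq=290 A_ack=395 B_seq=395 B_ack=290
After event 5: A_seq=290 A_ack=419 B_seq=419 B_ack=290

Answer: 290 419 419 290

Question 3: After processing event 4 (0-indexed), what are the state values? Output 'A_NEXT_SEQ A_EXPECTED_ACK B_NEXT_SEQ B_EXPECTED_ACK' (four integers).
After event 0: A_seq=100 A_ack=395 B_seq=395 B_ack=100
After event 1: A_seq=157 A_ack=395 B_seq=395 B_ack=157
After event 2: A_seq=169 A_ack=395 B_seq=395 B_ack=157
After event 3: A_seq=290 A_ack=395 B_seq=395 B_ack=157
After event 4: A_seq=290 A_ack=395 B_seq=395 B_ack=290

290 395 395 290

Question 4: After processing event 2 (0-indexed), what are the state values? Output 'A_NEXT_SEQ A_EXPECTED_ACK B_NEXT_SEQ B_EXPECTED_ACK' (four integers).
After event 0: A_seq=100 A_ack=395 B_seq=395 B_ack=100
After event 1: A_seq=157 A_ack=395 B_seq=395 B_ack=157
After event 2: A_seq=169 A_ack=395 B_seq=395 B_ack=157

169 395 395 157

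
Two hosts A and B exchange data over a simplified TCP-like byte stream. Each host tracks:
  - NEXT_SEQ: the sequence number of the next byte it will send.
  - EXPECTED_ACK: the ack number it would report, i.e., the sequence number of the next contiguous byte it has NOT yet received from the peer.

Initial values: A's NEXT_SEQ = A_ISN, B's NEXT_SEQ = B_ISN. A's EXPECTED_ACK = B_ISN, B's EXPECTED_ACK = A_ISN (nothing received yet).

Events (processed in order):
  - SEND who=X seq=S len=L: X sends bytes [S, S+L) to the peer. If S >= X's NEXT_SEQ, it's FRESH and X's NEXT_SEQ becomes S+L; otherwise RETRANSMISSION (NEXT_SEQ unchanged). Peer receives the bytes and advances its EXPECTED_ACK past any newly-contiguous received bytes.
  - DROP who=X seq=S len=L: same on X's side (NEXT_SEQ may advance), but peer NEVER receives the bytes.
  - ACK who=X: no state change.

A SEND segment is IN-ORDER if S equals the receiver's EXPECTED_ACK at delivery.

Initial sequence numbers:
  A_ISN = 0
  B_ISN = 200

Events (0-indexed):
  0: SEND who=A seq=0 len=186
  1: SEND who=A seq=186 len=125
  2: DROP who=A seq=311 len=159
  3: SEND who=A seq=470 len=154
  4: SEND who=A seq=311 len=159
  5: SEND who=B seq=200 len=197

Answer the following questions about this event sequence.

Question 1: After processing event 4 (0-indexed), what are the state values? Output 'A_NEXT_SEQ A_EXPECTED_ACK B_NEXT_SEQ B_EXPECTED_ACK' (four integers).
After event 0: A_seq=186 A_ack=200 B_seq=200 B_ack=186
After event 1: A_seq=311 A_ack=200 B_seq=200 B_ack=311
After event 2: A_seq=470 A_ack=200 B_seq=200 B_ack=311
After event 3: A_seq=624 A_ack=200 B_seq=200 B_ack=311
After event 4: A_seq=624 A_ack=200 B_seq=200 B_ack=624

624 200 200 624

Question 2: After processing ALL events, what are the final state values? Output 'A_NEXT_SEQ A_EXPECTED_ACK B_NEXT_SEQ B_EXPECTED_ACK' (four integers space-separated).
After event 0: A_seq=186 A_ack=200 B_seq=200 B_ack=186
After event 1: A_seq=311 A_ack=200 B_seq=200 B_ack=311
After event 2: A_seq=470 A_ack=200 B_seq=200 B_ack=311
After event 3: A_seq=624 A_ack=200 B_seq=200 B_ack=311
After event 4: A_seq=624 A_ack=200 B_seq=200 B_ack=624
After event 5: A_seq=624 A_ack=397 B_seq=397 B_ack=624

Answer: 624 397 397 624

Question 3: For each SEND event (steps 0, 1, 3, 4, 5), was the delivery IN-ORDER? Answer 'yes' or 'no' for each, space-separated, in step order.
Answer: yes yes no yes yes

Derivation:
Step 0: SEND seq=0 -> in-order
Step 1: SEND seq=186 -> in-order
Step 3: SEND seq=470 -> out-of-order
Step 4: SEND seq=311 -> in-order
Step 5: SEND seq=200 -> in-order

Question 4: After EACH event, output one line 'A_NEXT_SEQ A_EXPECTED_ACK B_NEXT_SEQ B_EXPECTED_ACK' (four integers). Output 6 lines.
186 200 200 186
311 200 200 311
470 200 200 311
624 200 200 311
624 200 200 624
624 397 397 624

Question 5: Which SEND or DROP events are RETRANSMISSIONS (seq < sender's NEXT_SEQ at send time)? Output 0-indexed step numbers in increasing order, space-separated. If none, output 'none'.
Step 0: SEND seq=0 -> fresh
Step 1: SEND seq=186 -> fresh
Step 2: DROP seq=311 -> fresh
Step 3: SEND seq=470 -> fresh
Step 4: SEND seq=311 -> retransmit
Step 5: SEND seq=200 -> fresh

Answer: 4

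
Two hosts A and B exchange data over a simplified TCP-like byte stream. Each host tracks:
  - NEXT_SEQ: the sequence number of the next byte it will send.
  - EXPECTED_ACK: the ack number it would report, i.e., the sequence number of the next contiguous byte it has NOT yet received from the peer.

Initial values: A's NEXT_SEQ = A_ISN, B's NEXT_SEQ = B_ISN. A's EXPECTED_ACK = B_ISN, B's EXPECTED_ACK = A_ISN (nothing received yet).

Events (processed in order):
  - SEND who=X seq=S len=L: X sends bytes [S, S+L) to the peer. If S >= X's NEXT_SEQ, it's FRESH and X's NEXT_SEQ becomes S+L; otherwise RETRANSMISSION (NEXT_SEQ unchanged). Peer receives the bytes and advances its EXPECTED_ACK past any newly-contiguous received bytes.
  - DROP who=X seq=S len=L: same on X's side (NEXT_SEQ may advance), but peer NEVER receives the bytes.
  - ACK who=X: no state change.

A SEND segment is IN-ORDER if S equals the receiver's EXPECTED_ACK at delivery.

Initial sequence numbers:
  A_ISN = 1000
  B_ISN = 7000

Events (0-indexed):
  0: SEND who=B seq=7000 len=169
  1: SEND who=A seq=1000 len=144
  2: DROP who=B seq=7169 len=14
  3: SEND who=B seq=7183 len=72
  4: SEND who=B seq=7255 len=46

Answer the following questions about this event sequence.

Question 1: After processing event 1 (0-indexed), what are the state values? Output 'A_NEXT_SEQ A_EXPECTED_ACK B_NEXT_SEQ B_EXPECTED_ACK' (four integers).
After event 0: A_seq=1000 A_ack=7169 B_seq=7169 B_ack=1000
After event 1: A_seq=1144 A_ack=7169 B_seq=7169 B_ack=1144

1144 7169 7169 1144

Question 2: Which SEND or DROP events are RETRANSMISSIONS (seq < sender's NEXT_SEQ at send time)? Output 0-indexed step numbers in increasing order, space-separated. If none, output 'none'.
Answer: none

Derivation:
Step 0: SEND seq=7000 -> fresh
Step 1: SEND seq=1000 -> fresh
Step 2: DROP seq=7169 -> fresh
Step 3: SEND seq=7183 -> fresh
Step 4: SEND seq=7255 -> fresh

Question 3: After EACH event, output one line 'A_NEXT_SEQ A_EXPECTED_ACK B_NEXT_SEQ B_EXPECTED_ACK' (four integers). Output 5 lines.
1000 7169 7169 1000
1144 7169 7169 1144
1144 7169 7183 1144
1144 7169 7255 1144
1144 7169 7301 1144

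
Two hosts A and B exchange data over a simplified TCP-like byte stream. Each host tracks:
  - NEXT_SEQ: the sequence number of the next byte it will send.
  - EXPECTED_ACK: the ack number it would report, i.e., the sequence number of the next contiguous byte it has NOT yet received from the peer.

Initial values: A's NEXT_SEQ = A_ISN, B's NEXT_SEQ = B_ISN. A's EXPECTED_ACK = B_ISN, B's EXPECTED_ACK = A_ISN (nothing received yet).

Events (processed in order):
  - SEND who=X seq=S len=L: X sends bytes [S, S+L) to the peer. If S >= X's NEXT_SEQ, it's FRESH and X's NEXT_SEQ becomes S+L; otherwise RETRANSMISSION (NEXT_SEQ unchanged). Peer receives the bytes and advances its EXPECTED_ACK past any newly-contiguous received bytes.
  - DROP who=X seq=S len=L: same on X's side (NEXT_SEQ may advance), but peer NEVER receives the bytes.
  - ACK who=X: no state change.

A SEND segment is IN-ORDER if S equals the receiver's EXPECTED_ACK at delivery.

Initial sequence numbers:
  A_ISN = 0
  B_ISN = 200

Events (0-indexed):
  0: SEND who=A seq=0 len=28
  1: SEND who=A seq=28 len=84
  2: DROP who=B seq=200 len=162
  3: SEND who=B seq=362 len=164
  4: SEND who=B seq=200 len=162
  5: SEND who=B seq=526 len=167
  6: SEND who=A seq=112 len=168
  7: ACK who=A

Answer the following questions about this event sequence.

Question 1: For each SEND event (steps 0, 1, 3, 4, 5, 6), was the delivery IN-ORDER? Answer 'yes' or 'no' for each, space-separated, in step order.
Step 0: SEND seq=0 -> in-order
Step 1: SEND seq=28 -> in-order
Step 3: SEND seq=362 -> out-of-order
Step 4: SEND seq=200 -> in-order
Step 5: SEND seq=526 -> in-order
Step 6: SEND seq=112 -> in-order

Answer: yes yes no yes yes yes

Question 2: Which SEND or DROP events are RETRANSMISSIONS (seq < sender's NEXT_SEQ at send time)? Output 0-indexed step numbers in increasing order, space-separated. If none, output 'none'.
Answer: 4

Derivation:
Step 0: SEND seq=0 -> fresh
Step 1: SEND seq=28 -> fresh
Step 2: DROP seq=200 -> fresh
Step 3: SEND seq=362 -> fresh
Step 4: SEND seq=200 -> retransmit
Step 5: SEND seq=526 -> fresh
Step 6: SEND seq=112 -> fresh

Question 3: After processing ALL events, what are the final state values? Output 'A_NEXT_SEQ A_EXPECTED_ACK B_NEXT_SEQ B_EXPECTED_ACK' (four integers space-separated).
Answer: 280 693 693 280

Derivation:
After event 0: A_seq=28 A_ack=200 B_seq=200 B_ack=28
After event 1: A_seq=112 A_ack=200 B_seq=200 B_ack=112
After event 2: A_seq=112 A_ack=200 B_seq=362 B_ack=112
After event 3: A_seq=112 A_ack=200 B_seq=526 B_ack=112
After event 4: A_seq=112 A_ack=526 B_seq=526 B_ack=112
After event 5: A_seq=112 A_ack=693 B_seq=693 B_ack=112
After event 6: A_seq=280 A_ack=693 B_seq=693 B_ack=280
After event 7: A_seq=280 A_ack=693 B_seq=693 B_ack=280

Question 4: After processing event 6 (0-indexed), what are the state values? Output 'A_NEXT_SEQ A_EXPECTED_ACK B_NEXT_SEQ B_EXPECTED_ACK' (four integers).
After event 0: A_seq=28 A_ack=200 B_seq=200 B_ack=28
After event 1: A_seq=112 A_ack=200 B_seq=200 B_ack=112
After event 2: A_seq=112 A_ack=200 B_seq=362 B_ack=112
After event 3: A_seq=112 A_ack=200 B_seq=526 B_ack=112
After event 4: A_seq=112 A_ack=526 B_seq=526 B_ack=112
After event 5: A_seq=112 A_ack=693 B_seq=693 B_ack=112
After event 6: A_seq=280 A_ack=693 B_seq=693 B_ack=280

280 693 693 280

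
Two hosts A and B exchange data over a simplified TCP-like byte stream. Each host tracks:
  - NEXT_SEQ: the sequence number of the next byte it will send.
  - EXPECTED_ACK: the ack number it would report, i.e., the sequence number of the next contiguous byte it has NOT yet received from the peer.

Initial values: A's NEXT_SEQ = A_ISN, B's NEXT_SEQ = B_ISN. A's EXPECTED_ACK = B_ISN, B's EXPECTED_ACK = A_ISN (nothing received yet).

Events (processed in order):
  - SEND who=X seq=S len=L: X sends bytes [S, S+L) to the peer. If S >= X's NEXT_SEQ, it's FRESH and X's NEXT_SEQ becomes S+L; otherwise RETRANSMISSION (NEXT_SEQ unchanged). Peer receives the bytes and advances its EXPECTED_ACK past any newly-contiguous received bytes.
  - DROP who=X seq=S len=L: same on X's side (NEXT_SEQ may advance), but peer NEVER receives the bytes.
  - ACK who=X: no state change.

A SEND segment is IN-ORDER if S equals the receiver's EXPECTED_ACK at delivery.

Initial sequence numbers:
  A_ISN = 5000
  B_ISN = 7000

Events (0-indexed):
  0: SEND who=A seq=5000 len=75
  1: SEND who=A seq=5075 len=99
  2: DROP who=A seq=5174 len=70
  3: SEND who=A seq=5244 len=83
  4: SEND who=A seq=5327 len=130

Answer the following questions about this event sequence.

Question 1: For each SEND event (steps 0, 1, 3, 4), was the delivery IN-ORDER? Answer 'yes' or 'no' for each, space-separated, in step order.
Answer: yes yes no no

Derivation:
Step 0: SEND seq=5000 -> in-order
Step 1: SEND seq=5075 -> in-order
Step 3: SEND seq=5244 -> out-of-order
Step 4: SEND seq=5327 -> out-of-order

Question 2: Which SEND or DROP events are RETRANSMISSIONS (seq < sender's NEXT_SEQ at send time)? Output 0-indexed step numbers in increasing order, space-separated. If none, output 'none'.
Answer: none

Derivation:
Step 0: SEND seq=5000 -> fresh
Step 1: SEND seq=5075 -> fresh
Step 2: DROP seq=5174 -> fresh
Step 3: SEND seq=5244 -> fresh
Step 4: SEND seq=5327 -> fresh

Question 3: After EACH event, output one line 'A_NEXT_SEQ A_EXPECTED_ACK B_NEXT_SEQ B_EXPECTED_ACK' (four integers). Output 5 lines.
5075 7000 7000 5075
5174 7000 7000 5174
5244 7000 7000 5174
5327 7000 7000 5174
5457 7000 7000 5174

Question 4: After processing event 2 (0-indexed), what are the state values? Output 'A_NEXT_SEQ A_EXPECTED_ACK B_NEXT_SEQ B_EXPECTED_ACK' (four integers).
After event 0: A_seq=5075 A_ack=7000 B_seq=7000 B_ack=5075
After event 1: A_seq=5174 A_ack=7000 B_seq=7000 B_ack=5174
After event 2: A_seq=5244 A_ack=7000 B_seq=7000 B_ack=5174

5244 7000 7000 5174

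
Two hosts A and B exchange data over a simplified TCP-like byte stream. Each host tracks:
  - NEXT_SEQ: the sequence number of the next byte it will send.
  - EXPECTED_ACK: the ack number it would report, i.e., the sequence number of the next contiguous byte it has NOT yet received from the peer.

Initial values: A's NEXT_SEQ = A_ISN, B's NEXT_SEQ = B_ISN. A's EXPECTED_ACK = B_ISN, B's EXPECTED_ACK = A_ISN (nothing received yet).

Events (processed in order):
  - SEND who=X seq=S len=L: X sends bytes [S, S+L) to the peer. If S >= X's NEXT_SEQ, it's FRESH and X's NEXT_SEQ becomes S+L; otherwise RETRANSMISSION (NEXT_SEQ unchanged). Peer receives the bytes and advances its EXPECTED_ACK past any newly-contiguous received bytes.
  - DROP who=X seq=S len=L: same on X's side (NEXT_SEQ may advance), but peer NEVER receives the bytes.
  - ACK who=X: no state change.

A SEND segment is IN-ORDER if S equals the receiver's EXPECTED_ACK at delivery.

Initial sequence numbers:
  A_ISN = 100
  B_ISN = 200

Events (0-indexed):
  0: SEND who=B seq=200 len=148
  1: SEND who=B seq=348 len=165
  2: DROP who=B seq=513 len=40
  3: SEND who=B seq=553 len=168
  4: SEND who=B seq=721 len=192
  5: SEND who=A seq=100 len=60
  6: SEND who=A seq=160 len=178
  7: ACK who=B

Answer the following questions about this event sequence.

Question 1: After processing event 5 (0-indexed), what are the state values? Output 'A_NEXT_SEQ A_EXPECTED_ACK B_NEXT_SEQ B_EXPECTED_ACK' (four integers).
After event 0: A_seq=100 A_ack=348 B_seq=348 B_ack=100
After event 1: A_seq=100 A_ack=513 B_seq=513 B_ack=100
After event 2: A_seq=100 A_ack=513 B_seq=553 B_ack=100
After event 3: A_seq=100 A_ack=513 B_seq=721 B_ack=100
After event 4: A_seq=100 A_ack=513 B_seq=913 B_ack=100
After event 5: A_seq=160 A_ack=513 B_seq=913 B_ack=160

160 513 913 160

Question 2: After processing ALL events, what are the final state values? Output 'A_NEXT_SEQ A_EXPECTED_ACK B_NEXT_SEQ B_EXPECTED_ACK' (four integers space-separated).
Answer: 338 513 913 338

Derivation:
After event 0: A_seq=100 A_ack=348 B_seq=348 B_ack=100
After event 1: A_seq=100 A_ack=513 B_seq=513 B_ack=100
After event 2: A_seq=100 A_ack=513 B_seq=553 B_ack=100
After event 3: A_seq=100 A_ack=513 B_seq=721 B_ack=100
After event 4: A_seq=100 A_ack=513 B_seq=913 B_ack=100
After event 5: A_seq=160 A_ack=513 B_seq=913 B_ack=160
After event 6: A_seq=338 A_ack=513 B_seq=913 B_ack=338
After event 7: A_seq=338 A_ack=513 B_seq=913 B_ack=338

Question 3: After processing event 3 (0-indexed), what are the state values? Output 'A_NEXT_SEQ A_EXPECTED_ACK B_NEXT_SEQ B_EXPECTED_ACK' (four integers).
After event 0: A_seq=100 A_ack=348 B_seq=348 B_ack=100
After event 1: A_seq=100 A_ack=513 B_seq=513 B_ack=100
After event 2: A_seq=100 A_ack=513 B_seq=553 B_ack=100
After event 3: A_seq=100 A_ack=513 B_seq=721 B_ack=100

100 513 721 100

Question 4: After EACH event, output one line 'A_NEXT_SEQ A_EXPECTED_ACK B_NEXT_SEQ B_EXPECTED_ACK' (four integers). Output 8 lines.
100 348 348 100
100 513 513 100
100 513 553 100
100 513 721 100
100 513 913 100
160 513 913 160
338 513 913 338
338 513 913 338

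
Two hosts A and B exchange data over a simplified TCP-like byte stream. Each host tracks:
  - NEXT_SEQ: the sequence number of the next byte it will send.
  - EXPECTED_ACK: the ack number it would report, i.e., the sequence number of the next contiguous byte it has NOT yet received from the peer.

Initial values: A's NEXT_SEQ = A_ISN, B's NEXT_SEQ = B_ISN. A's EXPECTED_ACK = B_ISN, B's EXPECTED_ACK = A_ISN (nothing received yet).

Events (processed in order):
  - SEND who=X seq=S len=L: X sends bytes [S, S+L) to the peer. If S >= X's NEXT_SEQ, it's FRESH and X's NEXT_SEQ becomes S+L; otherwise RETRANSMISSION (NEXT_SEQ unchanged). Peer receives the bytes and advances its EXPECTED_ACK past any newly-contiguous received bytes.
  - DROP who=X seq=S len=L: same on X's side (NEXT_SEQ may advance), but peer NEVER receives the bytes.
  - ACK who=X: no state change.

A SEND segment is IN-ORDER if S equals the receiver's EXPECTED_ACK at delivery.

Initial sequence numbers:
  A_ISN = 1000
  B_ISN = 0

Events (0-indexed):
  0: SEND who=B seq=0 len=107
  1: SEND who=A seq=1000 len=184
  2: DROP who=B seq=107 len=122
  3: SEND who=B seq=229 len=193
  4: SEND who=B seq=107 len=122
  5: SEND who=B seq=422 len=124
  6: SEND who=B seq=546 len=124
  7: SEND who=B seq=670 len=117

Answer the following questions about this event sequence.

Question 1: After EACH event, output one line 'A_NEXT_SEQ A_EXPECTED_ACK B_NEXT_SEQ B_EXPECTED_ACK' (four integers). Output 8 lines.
1000 107 107 1000
1184 107 107 1184
1184 107 229 1184
1184 107 422 1184
1184 422 422 1184
1184 546 546 1184
1184 670 670 1184
1184 787 787 1184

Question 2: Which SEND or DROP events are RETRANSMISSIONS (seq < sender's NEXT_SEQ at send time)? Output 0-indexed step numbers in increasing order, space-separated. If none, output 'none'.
Step 0: SEND seq=0 -> fresh
Step 1: SEND seq=1000 -> fresh
Step 2: DROP seq=107 -> fresh
Step 3: SEND seq=229 -> fresh
Step 4: SEND seq=107 -> retransmit
Step 5: SEND seq=422 -> fresh
Step 6: SEND seq=546 -> fresh
Step 7: SEND seq=670 -> fresh

Answer: 4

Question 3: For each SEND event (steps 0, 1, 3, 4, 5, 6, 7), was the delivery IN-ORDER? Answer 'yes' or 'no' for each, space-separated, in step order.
Answer: yes yes no yes yes yes yes

Derivation:
Step 0: SEND seq=0 -> in-order
Step 1: SEND seq=1000 -> in-order
Step 3: SEND seq=229 -> out-of-order
Step 4: SEND seq=107 -> in-order
Step 5: SEND seq=422 -> in-order
Step 6: SEND seq=546 -> in-order
Step 7: SEND seq=670 -> in-order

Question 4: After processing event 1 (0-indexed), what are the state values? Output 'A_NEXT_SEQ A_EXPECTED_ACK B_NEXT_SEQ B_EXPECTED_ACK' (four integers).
After event 0: A_seq=1000 A_ack=107 B_seq=107 B_ack=1000
After event 1: A_seq=1184 A_ack=107 B_seq=107 B_ack=1184

1184 107 107 1184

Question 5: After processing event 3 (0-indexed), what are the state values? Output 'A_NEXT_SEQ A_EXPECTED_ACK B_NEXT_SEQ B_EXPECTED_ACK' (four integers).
After event 0: A_seq=1000 A_ack=107 B_seq=107 B_ack=1000
After event 1: A_seq=1184 A_ack=107 B_seq=107 B_ack=1184
After event 2: A_seq=1184 A_ack=107 B_seq=229 B_ack=1184
After event 3: A_seq=1184 A_ack=107 B_seq=422 B_ack=1184

1184 107 422 1184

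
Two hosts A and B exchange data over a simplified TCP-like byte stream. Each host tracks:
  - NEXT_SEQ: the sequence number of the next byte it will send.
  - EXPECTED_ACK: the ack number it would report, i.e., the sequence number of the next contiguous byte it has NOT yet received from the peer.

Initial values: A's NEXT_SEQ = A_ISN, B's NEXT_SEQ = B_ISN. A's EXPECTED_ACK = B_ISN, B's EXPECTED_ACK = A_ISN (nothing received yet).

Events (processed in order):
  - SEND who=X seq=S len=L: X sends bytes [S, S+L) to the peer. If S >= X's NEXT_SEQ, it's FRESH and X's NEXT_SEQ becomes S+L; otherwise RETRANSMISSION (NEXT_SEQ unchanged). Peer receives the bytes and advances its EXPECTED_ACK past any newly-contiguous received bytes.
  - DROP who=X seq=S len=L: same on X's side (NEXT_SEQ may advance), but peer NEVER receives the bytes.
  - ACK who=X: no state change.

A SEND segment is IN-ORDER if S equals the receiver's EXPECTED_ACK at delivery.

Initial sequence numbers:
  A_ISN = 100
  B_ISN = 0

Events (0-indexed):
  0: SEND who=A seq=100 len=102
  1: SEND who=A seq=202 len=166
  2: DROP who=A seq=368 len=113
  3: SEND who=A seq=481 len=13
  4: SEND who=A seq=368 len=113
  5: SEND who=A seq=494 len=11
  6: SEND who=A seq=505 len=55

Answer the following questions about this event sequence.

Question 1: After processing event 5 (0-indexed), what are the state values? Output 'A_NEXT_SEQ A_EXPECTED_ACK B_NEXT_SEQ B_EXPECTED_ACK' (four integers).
After event 0: A_seq=202 A_ack=0 B_seq=0 B_ack=202
After event 1: A_seq=368 A_ack=0 B_seq=0 B_ack=368
After event 2: A_seq=481 A_ack=0 B_seq=0 B_ack=368
After event 3: A_seq=494 A_ack=0 B_seq=0 B_ack=368
After event 4: A_seq=494 A_ack=0 B_seq=0 B_ack=494
After event 5: A_seq=505 A_ack=0 B_seq=0 B_ack=505

505 0 0 505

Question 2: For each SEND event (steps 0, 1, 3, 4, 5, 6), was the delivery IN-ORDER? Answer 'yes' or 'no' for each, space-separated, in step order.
Step 0: SEND seq=100 -> in-order
Step 1: SEND seq=202 -> in-order
Step 3: SEND seq=481 -> out-of-order
Step 4: SEND seq=368 -> in-order
Step 5: SEND seq=494 -> in-order
Step 6: SEND seq=505 -> in-order

Answer: yes yes no yes yes yes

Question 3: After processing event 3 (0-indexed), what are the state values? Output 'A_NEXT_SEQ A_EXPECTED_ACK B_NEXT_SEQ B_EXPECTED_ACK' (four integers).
After event 0: A_seq=202 A_ack=0 B_seq=0 B_ack=202
After event 1: A_seq=368 A_ack=0 B_seq=0 B_ack=368
After event 2: A_seq=481 A_ack=0 B_seq=0 B_ack=368
After event 3: A_seq=494 A_ack=0 B_seq=0 B_ack=368

494 0 0 368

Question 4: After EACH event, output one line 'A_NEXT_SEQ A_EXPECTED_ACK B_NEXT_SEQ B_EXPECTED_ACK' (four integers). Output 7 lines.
202 0 0 202
368 0 0 368
481 0 0 368
494 0 0 368
494 0 0 494
505 0 0 505
560 0 0 560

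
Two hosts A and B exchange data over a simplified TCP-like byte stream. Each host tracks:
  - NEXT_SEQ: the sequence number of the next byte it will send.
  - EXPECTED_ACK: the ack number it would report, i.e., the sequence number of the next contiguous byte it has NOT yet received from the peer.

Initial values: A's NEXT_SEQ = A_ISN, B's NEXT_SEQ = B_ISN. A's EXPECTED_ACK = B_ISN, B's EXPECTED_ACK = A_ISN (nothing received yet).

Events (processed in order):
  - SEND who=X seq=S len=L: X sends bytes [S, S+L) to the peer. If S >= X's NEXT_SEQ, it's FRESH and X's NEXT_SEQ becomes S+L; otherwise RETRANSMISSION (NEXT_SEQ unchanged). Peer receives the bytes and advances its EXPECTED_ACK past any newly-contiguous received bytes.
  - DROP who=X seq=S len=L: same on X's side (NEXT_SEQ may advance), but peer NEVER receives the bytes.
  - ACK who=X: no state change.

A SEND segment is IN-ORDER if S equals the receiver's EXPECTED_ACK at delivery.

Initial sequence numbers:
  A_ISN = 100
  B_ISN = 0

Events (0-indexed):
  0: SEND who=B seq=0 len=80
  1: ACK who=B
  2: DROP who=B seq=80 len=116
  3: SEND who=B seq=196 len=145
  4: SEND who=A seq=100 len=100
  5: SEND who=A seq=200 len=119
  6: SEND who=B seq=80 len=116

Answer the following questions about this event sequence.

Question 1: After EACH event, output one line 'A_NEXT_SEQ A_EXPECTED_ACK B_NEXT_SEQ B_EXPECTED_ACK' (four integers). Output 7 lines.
100 80 80 100
100 80 80 100
100 80 196 100
100 80 341 100
200 80 341 200
319 80 341 319
319 341 341 319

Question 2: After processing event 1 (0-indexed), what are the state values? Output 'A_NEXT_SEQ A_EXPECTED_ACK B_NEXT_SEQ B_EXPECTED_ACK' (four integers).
After event 0: A_seq=100 A_ack=80 B_seq=80 B_ack=100
After event 1: A_seq=100 A_ack=80 B_seq=80 B_ack=100

100 80 80 100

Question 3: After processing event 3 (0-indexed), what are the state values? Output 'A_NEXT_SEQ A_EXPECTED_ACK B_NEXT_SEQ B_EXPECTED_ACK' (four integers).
After event 0: A_seq=100 A_ack=80 B_seq=80 B_ack=100
After event 1: A_seq=100 A_ack=80 B_seq=80 B_ack=100
After event 2: A_seq=100 A_ack=80 B_seq=196 B_ack=100
After event 3: A_seq=100 A_ack=80 B_seq=341 B_ack=100

100 80 341 100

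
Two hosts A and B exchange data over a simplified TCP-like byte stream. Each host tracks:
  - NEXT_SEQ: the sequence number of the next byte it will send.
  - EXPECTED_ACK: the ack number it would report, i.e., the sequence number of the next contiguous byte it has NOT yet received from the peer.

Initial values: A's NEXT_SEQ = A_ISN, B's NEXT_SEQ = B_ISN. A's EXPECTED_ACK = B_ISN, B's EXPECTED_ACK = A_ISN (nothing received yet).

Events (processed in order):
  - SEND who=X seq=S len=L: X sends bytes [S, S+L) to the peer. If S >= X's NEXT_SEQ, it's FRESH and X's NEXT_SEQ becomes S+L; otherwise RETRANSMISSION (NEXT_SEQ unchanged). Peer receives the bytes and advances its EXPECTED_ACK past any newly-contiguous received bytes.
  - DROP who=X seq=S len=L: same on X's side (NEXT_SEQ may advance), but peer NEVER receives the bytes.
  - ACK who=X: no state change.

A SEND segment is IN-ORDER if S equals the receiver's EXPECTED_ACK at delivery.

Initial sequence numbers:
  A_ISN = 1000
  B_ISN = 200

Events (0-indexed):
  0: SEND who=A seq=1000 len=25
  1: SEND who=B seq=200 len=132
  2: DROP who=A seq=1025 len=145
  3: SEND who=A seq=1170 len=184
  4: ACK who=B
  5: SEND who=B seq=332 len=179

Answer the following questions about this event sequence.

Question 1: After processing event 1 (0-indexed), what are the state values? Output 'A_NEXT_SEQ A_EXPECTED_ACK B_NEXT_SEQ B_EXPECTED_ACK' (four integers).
After event 0: A_seq=1025 A_ack=200 B_seq=200 B_ack=1025
After event 1: A_seq=1025 A_ack=332 B_seq=332 B_ack=1025

1025 332 332 1025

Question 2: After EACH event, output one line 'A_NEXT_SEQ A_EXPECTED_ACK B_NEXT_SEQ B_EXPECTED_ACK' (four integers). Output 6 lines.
1025 200 200 1025
1025 332 332 1025
1170 332 332 1025
1354 332 332 1025
1354 332 332 1025
1354 511 511 1025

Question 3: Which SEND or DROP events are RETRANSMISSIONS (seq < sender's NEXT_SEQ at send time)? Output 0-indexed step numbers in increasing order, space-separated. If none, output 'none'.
Answer: none

Derivation:
Step 0: SEND seq=1000 -> fresh
Step 1: SEND seq=200 -> fresh
Step 2: DROP seq=1025 -> fresh
Step 3: SEND seq=1170 -> fresh
Step 5: SEND seq=332 -> fresh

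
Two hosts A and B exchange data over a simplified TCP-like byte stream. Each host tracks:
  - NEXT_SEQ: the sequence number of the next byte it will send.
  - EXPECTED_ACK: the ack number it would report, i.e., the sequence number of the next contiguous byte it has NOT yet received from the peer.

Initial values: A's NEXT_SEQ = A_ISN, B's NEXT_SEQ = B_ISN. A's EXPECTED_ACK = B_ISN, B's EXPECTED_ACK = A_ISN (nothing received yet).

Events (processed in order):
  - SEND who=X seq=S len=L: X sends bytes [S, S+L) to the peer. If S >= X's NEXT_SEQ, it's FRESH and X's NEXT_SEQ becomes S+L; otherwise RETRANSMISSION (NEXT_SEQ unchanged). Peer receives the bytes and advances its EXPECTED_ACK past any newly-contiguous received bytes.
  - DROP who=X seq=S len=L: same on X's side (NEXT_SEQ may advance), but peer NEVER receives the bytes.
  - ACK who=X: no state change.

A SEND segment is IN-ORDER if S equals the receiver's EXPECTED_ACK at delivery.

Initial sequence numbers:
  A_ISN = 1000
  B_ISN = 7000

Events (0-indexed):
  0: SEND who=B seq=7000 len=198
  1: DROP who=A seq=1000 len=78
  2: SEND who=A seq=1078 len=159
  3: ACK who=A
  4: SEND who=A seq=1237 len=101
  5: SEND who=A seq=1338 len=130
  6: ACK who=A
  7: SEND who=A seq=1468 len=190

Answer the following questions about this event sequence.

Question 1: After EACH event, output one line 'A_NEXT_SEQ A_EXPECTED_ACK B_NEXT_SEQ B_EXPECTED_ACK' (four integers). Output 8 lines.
1000 7198 7198 1000
1078 7198 7198 1000
1237 7198 7198 1000
1237 7198 7198 1000
1338 7198 7198 1000
1468 7198 7198 1000
1468 7198 7198 1000
1658 7198 7198 1000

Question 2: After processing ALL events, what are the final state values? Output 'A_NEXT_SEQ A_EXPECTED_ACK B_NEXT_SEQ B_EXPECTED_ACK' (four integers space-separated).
Answer: 1658 7198 7198 1000

Derivation:
After event 0: A_seq=1000 A_ack=7198 B_seq=7198 B_ack=1000
After event 1: A_seq=1078 A_ack=7198 B_seq=7198 B_ack=1000
After event 2: A_seq=1237 A_ack=7198 B_seq=7198 B_ack=1000
After event 3: A_seq=1237 A_ack=7198 B_seq=7198 B_ack=1000
After event 4: A_seq=1338 A_ack=7198 B_seq=7198 B_ack=1000
After event 5: A_seq=1468 A_ack=7198 B_seq=7198 B_ack=1000
After event 6: A_seq=1468 A_ack=7198 B_seq=7198 B_ack=1000
After event 7: A_seq=1658 A_ack=7198 B_seq=7198 B_ack=1000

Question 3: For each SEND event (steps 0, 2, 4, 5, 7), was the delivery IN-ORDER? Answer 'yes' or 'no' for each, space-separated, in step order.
Answer: yes no no no no

Derivation:
Step 0: SEND seq=7000 -> in-order
Step 2: SEND seq=1078 -> out-of-order
Step 4: SEND seq=1237 -> out-of-order
Step 5: SEND seq=1338 -> out-of-order
Step 7: SEND seq=1468 -> out-of-order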